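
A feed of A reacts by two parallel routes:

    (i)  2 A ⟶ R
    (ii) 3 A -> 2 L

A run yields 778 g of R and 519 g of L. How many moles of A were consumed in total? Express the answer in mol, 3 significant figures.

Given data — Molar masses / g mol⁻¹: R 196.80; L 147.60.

n(R) = 778 / 196.80 = 3.953 mol
n(L) = 519 / 147.60 = 3.516 mol
n(A) via (i) = (2/1)×3.953 = 7.906 mol
n(A) via (ii) = (3/2)×3.516 = 5.274 mol
total n(A) = 7.906 + 5.274 = 13.18 mol

13.2 mol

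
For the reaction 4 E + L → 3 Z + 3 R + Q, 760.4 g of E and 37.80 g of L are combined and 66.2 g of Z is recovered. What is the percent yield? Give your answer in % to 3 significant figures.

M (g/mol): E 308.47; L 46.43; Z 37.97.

94.3 %

n(E) = 760.4 / 308.47 = 2.465 mol
n(L) = 37.80 / 46.43 = 0.8141 mol
n/ν → E: 0.6163, L: 0.8141; E is limiting.
theoretical n(Z) = (3/4) × 2.465 = 1.849 mol → 70.21 g
% yield = 66.2 / 70.21 × 100 = 94.29 %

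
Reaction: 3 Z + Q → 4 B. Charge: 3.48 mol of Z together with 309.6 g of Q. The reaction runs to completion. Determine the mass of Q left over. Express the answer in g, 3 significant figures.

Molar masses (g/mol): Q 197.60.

80.4 g

n(Z) = 3.480 mol
n(Q) = 309.6 / 197.60 = 1.567 mol
n/ν for Z = 3.480/3 = 1.160
n/ν for Q = 1.567/1 = 1.567
Smallest n/ν is Z → limiting reagent.
Q consumed = (1/3) × 3.480 = 1.160 mol
Q remaining = 1.567 − 1.160 = 0.4070 mol
mass = 0.4070 × 197.60 = 80.42 g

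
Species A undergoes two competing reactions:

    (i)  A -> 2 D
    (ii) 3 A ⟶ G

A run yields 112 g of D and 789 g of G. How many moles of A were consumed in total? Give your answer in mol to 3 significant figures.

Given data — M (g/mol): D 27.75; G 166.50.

16.2 mol

n(D) = 112 / 27.75 = 4.036 mol
n(G) = 789 / 166.50 = 4.739 mol
n(A) via (i) = (1/2)×4.036 = 2.018 mol
n(A) via (ii) = (3/1)×4.739 = 14.22 mol
total n(A) = 2.018 + 14.22 = 16.24 mol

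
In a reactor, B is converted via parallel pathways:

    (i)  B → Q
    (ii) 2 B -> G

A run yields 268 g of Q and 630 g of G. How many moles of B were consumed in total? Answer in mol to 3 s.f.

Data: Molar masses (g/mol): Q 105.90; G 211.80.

n(Q) = 268 / 105.90 = 2.531 mol
n(G) = 630 / 211.80 = 2.975 mol
n(B) via (i) = (1/1)×2.531 = 2.531 mol
n(B) via (ii) = (2/1)×2.975 = 5.950 mol
total n(B) = 2.531 + 5.950 = 8.481 mol

8.48 mol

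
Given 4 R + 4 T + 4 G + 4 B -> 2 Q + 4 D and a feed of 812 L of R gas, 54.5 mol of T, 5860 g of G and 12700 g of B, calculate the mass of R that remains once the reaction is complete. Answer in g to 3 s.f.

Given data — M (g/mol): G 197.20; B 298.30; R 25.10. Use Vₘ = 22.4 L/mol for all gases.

n(R) = 812.0 / 22.4 = 36.25 mol
n(T) = 54.50 mol
n(G) = 5860 / 197.20 = 29.72 mol
n(B) = 12700 / 298.30 = 42.57 mol
n/ν for R = 36.25/4 = 9.063
n/ν for T = 54.50/4 = 13.63
n/ν for G = 29.72/4 = 7.430
n/ν for B = 42.57/4 = 10.64
Smallest n/ν is G → limiting reagent.
R consumed = (4/4) × 29.72 = 29.72 mol
R remaining = 36.25 − 29.72 = 6.530 mol
mass = 6.530 × 25.10 = 163.9 g

164 g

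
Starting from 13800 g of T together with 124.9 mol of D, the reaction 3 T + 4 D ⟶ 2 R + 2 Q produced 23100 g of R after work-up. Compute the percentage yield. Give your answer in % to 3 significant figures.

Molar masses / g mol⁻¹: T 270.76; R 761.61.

n(T) = 13800 / 270.76 = 50.97 mol
n(D) = 124.9 mol
n/ν for T = 50.97/3 = 16.99
n/ν for D = 124.9/4 = 31.23
Smallest n/ν is T → limiting reagent.
theoretical n(R) = (2/3) × 50.97 = 33.98 mol → 25880 g
% yield = 23100 / 25880 × 100 = 89.26 %

89.3 %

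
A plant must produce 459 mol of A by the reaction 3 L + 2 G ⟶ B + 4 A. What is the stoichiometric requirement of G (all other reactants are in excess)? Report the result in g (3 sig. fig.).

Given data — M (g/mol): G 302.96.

n(A) = 459.0 mol
n(G) = (2/4) × 459.0 = 229.5 mol
mass = 229.5 × 302.96 = 69530 g

69500 g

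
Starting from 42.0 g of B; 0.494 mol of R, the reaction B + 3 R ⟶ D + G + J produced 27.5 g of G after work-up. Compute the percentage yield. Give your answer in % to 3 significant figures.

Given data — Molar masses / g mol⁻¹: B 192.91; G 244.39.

n(B) = 42.00 / 192.91 = 0.2177 mol
n(R) = 0.4940 mol
n/ν for B = 0.2177/1 = 0.2177
n/ν for R = 0.4940/3 = 0.1647
Smallest n/ν is R → limiting reagent.
theoretical n(G) = (1/3) × 0.4940 = 0.1647 mol → 40.25 g
% yield = 27.5 / 40.25 × 100 = 68.32 %

68.3 %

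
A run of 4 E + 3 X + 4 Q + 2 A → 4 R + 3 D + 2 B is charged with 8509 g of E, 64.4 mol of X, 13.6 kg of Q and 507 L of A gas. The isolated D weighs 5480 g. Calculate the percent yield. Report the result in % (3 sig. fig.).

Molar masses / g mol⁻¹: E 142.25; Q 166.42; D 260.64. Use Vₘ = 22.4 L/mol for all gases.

n(E) = 8509 / 142.25 = 59.82 mol
n(X) = 64.40 mol
n(Q) = 13.60×1000 / 166.42 = 81.72 mol
n(A) = 507.0 / 22.4 = 22.63 mol
n/ν for E = 59.82/4 = 14.96
n/ν for X = 64.40/3 = 21.47
n/ν for Q = 81.72/4 = 20.43
n/ν for A = 22.63/2 = 11.32
Smallest n/ν is A → limiting reagent.
theoretical n(D) = (3/2) × 22.63 = 33.95 mol → 8849 g
% yield = 5480 / 8849 × 100 = 61.93 %

61.9 %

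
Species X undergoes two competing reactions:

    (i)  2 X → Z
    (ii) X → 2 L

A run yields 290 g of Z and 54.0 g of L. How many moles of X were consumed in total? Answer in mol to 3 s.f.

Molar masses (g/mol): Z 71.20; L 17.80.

n(Z) = 290 / 71.20 = 4.073 mol
n(L) = 54.0 / 17.80 = 3.034 mol
n(X) via (i) = (2/1)×4.073 = 8.146 mol
n(X) via (ii) = (1/2)×3.034 = 1.517 mol
total n(X) = 8.146 + 1.517 = 9.663 mol

9.66 mol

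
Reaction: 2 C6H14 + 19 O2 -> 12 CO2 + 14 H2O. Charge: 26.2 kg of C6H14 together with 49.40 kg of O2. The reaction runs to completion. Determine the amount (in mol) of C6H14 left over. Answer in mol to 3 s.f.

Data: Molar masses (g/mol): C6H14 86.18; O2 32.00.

n(C6H14) = 26.20×1000 / 86.18 = 304.0 mol
n(O2) = 49.40×1000 / 32.00 = 1544 mol
n/ν → C6H14: 152.0, O2: 81.26; O2 is limiting.
C6H14 consumed = (2/19) × 1544 = 162.5 mol
C6H14 remaining = 304.0 − 162.5 = 141.5 mol

142 mol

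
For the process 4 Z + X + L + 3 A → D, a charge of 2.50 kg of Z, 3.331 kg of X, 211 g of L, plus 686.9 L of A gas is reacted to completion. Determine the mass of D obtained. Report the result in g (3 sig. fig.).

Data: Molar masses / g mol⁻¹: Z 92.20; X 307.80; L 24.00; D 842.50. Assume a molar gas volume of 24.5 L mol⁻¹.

5710 g

n(Z) = 2.500×1000 / 92.20 = 27.11 mol
n(X) = 3.331×1000 / 307.80 = 10.82 mol
n(L) = 211.0 / 24.00 = 8.792 mol
n(A) = 686.9 / 24.5 = 28.04 mol
n/ν for Z = 27.11/4 = 6.778
n/ν for X = 10.82/1 = 10.82
n/ν for L = 8.792/1 = 8.792
n/ν for A = 28.04/3 = 9.347
Smallest n/ν is Z → limiting reagent.
n(D) = (1/4) × 27.11 = 6.778 mol
mass = 6.778 × 842.50 = 5710 g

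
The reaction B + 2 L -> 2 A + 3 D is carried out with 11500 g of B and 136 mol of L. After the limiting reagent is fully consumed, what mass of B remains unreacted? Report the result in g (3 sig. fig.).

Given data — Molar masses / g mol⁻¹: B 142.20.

1830 g

n(B) = 11500 / 142.20 = 80.87 mol
n(L) = 136.0 mol
n/ν → B: 80.87, L: 68.00; L is limiting.
B consumed = (1/2) × 136.0 = 68.00 mol
B remaining = 80.87 − 68.00 = 12.87 mol
mass = 12.87 × 142.20 = 1830 g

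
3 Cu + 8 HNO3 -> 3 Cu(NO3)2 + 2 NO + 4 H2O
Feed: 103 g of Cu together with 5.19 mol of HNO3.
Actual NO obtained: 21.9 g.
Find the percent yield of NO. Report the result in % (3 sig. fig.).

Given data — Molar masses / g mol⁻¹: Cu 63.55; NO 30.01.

67.5 %

n(Cu) = 103.0 / 63.55 = 1.621 mol
n(HNO3) = 5.190 mol
n/ν for Cu = 1.621/3 = 0.5403
n/ν for HNO3 = 5.190/8 = 0.6488
Smallest n/ν is Cu → limiting reagent.
theoretical n(NO) = (2/3) × 1.621 = 1.081 mol → 32.44 g
% yield = 21.9 / 32.44 × 100 = 67.51 %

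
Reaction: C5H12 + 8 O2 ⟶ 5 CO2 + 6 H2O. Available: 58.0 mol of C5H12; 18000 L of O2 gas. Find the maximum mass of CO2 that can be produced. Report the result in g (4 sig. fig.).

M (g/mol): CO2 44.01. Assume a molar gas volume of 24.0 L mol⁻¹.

n(C5H12) = 58.00 mol
n(O2) = 18000 / 24.0 = 750.0 mol
n/ν → C5H12: 58.00, O2: 93.75; C5H12 is limiting.
n(CO2) = (5/1) × 58.00 = 290.0 mol
mass = 290.0 × 44.01 = 12760 g

12760 g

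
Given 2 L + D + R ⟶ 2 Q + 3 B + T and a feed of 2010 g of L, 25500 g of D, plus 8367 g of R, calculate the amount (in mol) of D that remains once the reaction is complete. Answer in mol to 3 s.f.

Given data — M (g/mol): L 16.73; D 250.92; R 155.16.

n(L) = 2010 / 16.73 = 120.1 mol
n(D) = 25500 / 250.92 = 101.6 mol
n(R) = 8367 / 155.16 = 53.92 mol
n/ν for L = 120.1/2 = 60.05
n/ν for D = 101.6/1 = 101.6
n/ν for R = 53.92/1 = 53.92
Smallest n/ν is R → limiting reagent.
D consumed = (1/1) × 53.92 = 53.92 mol
D remaining = 101.6 − 53.92 = 47.68 mol

47.7 mol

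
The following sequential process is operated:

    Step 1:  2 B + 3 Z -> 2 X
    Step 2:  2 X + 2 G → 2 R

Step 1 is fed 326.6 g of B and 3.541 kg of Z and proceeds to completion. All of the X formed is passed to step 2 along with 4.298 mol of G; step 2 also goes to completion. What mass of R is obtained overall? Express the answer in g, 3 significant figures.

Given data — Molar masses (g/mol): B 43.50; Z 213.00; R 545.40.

Step 1:
n(B) = 326.6 / 43.50 = 7.508 mol
n(Z) = 3.541×1000 / 213.00 = 16.62 mol
n/ν for B = 7.508/2 = 3.754
n/ν for Z = 16.62/3 = 5.540
Smallest n/ν is B → limiting reagent.
n(X) produced = (2/2) × 7.508 = 7.508 mol
Step 2:
n(X) available = 7.508 mol
n(G) = 4.298 mol
n/ν for X = 7.508/2 = 3.754
n/ν for G = 4.298/2 = 2.149
Smallest n/ν is G → limiting reagent.
n(R) = (2/2) × 4.298 = 4.298 mol
mass = 4.298 × 545.40 = 2344 g

2340 g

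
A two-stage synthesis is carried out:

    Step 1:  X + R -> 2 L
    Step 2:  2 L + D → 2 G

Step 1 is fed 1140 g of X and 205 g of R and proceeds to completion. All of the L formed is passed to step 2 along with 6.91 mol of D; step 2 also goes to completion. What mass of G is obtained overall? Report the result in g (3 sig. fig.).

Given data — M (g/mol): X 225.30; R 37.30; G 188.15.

Step 1:
n(X) = 1140 / 225.30 = 5.060 mol
n(R) = 205.0 / 37.30 = 5.496 mol
n/ν for X = 5.060/1 = 5.060
n/ν for R = 5.496/1 = 5.496
Smallest n/ν is X → limiting reagent.
n(L) produced = (2/1) × 5.060 = 10.12 mol
Step 2:
n(L) available = 10.12 mol
n(D) = 6.910 mol
n/ν for L = 10.12/2 = 5.060
n/ν for D = 6.910/1 = 6.910
Smallest n/ν is L → limiting reagent.
n(G) = (2/2) × 10.12 = 10.12 mol
mass = 10.12 × 188.15 = 1904 g

1900 g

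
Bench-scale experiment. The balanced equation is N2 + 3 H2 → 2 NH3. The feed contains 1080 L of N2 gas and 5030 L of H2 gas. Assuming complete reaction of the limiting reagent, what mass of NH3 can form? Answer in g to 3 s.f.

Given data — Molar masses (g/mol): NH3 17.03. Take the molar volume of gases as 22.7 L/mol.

1620 g

n(N2) = 1080 / 22.7 = 47.58 mol
n(H2) = 5030 / 22.7 = 221.6 mol
n/ν for N2 = 47.58/1 = 47.58
n/ν for H2 = 221.6/3 = 73.87
Smallest n/ν is N2 → limiting reagent.
n(NH3) = (2/1) × 47.58 = 95.16 mol
mass = 95.16 × 17.03 = 1621 g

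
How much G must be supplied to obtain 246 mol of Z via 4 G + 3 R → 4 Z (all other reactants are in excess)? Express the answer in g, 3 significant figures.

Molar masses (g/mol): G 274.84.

n(Z) = 246.0 mol
n(G) = (4/4) × 246.0 = 246.0 mol
mass = 246.0 × 274.84 = 67610 g

67600 g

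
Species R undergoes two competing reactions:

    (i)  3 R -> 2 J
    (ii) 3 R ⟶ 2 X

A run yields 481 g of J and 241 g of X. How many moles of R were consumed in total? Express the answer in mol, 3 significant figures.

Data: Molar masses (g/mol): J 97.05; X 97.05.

n(J) = 481 / 97.05 = 4.956 mol
n(X) = 241 / 97.05 = 2.483 mol
n(R) via (i) = (3/2)×4.956 = 7.434 mol
n(R) via (ii) = (3/2)×2.483 = 3.725 mol
total n(R) = 7.434 + 3.725 = 11.16 mol

11.2 mol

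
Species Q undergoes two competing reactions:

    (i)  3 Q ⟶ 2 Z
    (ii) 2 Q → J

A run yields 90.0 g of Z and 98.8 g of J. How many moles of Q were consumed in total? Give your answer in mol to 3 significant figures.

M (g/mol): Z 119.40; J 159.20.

2.37 mol

n(Z) = 90.0 / 119.40 = 0.7538 mol
n(J) = 98.8 / 159.20 = 0.6206 mol
n(Q) via (i) = (3/2)×0.7538 = 1.131 mol
n(Q) via (ii) = (2/1)×0.6206 = 1.241 mol
total n(Q) = 1.131 + 1.241 = 2.372 mol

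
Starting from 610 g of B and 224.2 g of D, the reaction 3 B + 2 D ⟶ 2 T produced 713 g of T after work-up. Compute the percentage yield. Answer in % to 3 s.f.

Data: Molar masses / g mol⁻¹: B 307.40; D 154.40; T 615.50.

87.6 %

n(B) = 610.0 / 307.40 = 1.984 mol
n(D) = 224.2 / 154.40 = 1.452 mol
n/ν → B: 0.6613, D: 0.7260; B is limiting.
theoretical n(T) = (2/3) × 1.984 = 1.323 mol → 814.3 g
% yield = 713 / 814.3 × 100 = 87.56 %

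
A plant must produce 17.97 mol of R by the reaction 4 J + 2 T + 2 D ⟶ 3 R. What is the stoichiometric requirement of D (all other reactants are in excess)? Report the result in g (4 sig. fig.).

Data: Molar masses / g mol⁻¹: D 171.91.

n(R) = 17.97 mol
n(D) = (2/3) × 17.97 = 11.98 mol
mass = 11.98 × 171.91 = 2059 g

2059 g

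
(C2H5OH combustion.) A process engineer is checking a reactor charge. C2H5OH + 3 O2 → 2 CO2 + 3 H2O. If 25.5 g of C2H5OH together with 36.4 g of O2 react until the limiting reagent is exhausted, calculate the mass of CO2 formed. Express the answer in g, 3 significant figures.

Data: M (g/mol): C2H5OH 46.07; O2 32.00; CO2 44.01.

33.4 g

n(C2H5OH) = 25.50 / 46.07 = 0.5535 mol
n(O2) = 36.40 / 32.00 = 1.138 mol
n/ν for C2H5OH = 0.5535/1 = 0.5535
n/ν for O2 = 1.138/3 = 0.3793
Smallest n/ν is O2 → limiting reagent.
n(CO2) = (2/3) × 1.138 = 0.7587 mol
mass = 0.7587 × 44.01 = 33.39 g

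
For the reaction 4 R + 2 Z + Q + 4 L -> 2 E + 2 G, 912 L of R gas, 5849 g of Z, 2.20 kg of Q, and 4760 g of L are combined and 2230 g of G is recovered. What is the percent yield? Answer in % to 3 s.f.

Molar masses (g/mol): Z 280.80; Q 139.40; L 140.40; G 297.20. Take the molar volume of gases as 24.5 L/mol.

44.3 %

n(R) = 912.0 / 24.5 = 37.22 mol
n(Z) = 5849 / 280.80 = 20.83 mol
n(Q) = 2.200×1000 / 139.40 = 15.78 mol
n(L) = 4760 / 140.40 = 33.90 mol
n/ν for R = 37.22/4 = 9.305
n/ν for Z = 20.83/2 = 10.42
n/ν for Q = 15.78/1 = 15.78
n/ν for L = 33.90/4 = 8.475
Smallest n/ν is L → limiting reagent.
theoretical n(G) = (2/4) × 33.90 = 16.95 mol → 5038 g
% yield = 2230 / 5038 × 100 = 44.26 %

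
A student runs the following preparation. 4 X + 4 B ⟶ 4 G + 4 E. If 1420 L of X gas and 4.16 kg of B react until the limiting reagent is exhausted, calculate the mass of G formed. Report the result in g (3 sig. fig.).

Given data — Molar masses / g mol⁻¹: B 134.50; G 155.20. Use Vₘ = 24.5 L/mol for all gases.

n(X) = 1420 / 24.5 = 57.96 mol
n(B) = 4.160×1000 / 134.50 = 30.93 mol
n/ν → X: 14.49, B: 7.733; B is limiting.
n(G) = (4/4) × 30.93 = 30.93 mol
mass = 30.93 × 155.20 = 4800 g

4800 g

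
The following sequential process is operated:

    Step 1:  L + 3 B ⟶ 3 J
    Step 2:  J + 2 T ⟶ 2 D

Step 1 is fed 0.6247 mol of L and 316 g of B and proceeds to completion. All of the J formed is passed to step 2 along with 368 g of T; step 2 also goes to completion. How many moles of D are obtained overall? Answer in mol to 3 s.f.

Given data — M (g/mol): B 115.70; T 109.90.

3.35 mol

Step 1:
n(L) = 0.6247 mol
n(B) = 316.0 / 115.70 = 2.731 mol
n/ν for L = 0.6247/1 = 0.6247
n/ν for B = 2.731/3 = 0.9103
Smallest n/ν is L → limiting reagent.
n(J) produced = (3/1) × 0.6247 = 1.874 mol
Step 2:
n(J) available = 1.874 mol
n(T) = 368.0 / 109.90 = 3.348 mol
n/ν for J = 1.874/1 = 1.874
n/ν for T = 3.348/2 = 1.674
Smallest n/ν is T → limiting reagent.
n(D) = (2/2) × 3.348 = 3.348 mol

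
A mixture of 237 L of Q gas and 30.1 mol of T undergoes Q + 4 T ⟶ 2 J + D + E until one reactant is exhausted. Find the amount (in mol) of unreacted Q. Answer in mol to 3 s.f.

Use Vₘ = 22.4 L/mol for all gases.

n(Q) = 237.0 / 22.4 = 10.58 mol
n(T) = 30.10 mol
n/ν for Q = 10.58/1 = 10.58
n/ν for T = 30.10/4 = 7.525
Smallest n/ν is T → limiting reagent.
Q consumed = (1/4) × 30.10 = 7.525 mol
Q remaining = 10.58 − 7.525 = 3.055 mol

3.06 mol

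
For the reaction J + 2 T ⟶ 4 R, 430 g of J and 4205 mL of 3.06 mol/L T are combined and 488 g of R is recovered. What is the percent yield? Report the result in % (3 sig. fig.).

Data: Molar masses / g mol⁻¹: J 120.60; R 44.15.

n(J) = 430.0 / 120.60 = 3.566 mol
n(T) = 3.06 × 4205/1000 = 12.87 mol
n/ν for J = 3.566/1 = 3.566
n/ν for T = 12.87/2 = 6.435
Smallest n/ν is J → limiting reagent.
theoretical n(R) = (4/1) × 3.566 = 14.26 mol → 629.6 g
% yield = 488 / 629.6 × 100 = 77.51 %

77.5 %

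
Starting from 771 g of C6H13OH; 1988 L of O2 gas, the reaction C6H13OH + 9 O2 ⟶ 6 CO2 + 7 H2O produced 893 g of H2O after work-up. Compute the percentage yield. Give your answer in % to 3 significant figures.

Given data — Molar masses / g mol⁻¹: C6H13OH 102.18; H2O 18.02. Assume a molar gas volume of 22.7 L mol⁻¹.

93.8 %

n(C6H13OH) = 771.0 / 102.18 = 7.546 mol
n(O2) = 1988 / 22.7 = 87.58 mol
n/ν for C6H13OH = 7.546/1 = 7.546
n/ν for O2 = 87.58/9 = 9.731
Smallest n/ν is C6H13OH → limiting reagent.
theoretical n(H2O) = (7/1) × 7.546 = 52.82 mol → 951.8 g
% yield = 893 / 951.8 × 100 = 93.82 %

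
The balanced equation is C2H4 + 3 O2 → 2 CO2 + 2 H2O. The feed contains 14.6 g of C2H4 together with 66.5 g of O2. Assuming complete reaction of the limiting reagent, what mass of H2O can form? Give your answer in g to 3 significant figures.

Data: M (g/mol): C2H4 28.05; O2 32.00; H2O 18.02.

n(C2H4) = 14.60 / 28.05 = 0.5205 mol
n(O2) = 66.50 / 32.00 = 2.078 mol
n/ν for C2H4 = 0.5205/1 = 0.5205
n/ν for O2 = 2.078/3 = 0.6927
Smallest n/ν is C2H4 → limiting reagent.
n(H2O) = (2/1) × 0.5205 = 1.041 mol
mass = 1.041 × 18.02 = 18.76 g

18.8 g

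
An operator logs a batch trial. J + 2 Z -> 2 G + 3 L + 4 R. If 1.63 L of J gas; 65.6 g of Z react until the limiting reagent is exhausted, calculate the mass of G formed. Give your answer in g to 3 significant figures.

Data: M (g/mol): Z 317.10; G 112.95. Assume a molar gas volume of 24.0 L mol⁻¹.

15.3 g

n(J) = 1.630 / 24.0 = 0.06792 mol
n(Z) = 65.60 / 317.10 = 0.2069 mol
n/ν → J: 0.06792, Z: 0.1035; J is limiting.
n(G) = (2/1) × 0.06792 = 0.1358 mol
mass = 0.1358 × 112.95 = 15.34 g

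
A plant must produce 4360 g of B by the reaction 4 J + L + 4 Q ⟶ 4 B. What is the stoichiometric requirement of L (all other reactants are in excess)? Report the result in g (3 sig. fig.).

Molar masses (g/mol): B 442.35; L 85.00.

209 g

n(B) = 4360 / 442.35 = 9.856 mol
n(L) = (1/4) × 9.856 = 2.464 mol
mass = 2.464 × 85.00 = 209.4 g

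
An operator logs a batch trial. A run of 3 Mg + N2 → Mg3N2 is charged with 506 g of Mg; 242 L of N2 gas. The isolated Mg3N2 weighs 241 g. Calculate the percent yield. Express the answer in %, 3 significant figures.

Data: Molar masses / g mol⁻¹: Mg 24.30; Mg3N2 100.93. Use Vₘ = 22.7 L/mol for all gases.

34.4 %

n(Mg) = 506.0 / 24.30 = 20.82 mol
n(N2) = 242.0 / 22.7 = 10.66 mol
n/ν for Mg = 20.82/3 = 6.940
n/ν for N2 = 10.66/1 = 10.66
Smallest n/ν is Mg → limiting reagent.
theoretical n(Mg3N2) = (1/3) × 20.82 = 6.940 mol → 700.5 g
% yield = 241 / 700.5 × 100 = 34.40 %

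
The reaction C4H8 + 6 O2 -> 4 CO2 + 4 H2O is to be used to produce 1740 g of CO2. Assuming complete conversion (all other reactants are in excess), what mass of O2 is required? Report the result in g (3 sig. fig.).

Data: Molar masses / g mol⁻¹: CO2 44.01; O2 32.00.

1900 g

n(CO2) = 1740 / 44.01 = 39.54 mol
n(O2) = (6/4) × 39.54 = 59.31 mol
mass = 59.31 × 32.00 = 1898 g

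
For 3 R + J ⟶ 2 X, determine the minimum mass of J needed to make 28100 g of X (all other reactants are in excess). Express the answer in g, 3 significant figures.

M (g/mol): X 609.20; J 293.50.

n(X) = 28100 / 609.20 = 46.13 mol
n(J) = (1/2) × 46.13 = 23.07 mol
mass = 23.07 × 293.50 = 6771 g

6770 g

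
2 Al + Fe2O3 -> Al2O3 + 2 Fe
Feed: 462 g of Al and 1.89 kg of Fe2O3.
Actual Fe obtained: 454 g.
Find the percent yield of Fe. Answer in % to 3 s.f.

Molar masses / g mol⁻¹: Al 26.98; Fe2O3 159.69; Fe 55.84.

n(Al) = 462.0 / 26.98 = 17.12 mol
n(Fe2O3) = 1.890×1000 / 159.69 = 11.84 mol
n/ν → Al: 8.560, Fe2O3: 11.84; Al is limiting.
theoretical n(Fe) = (2/2) × 17.12 = 17.12 mol → 956.0 g
% yield = 454 / 956.0 × 100 = 47.49 %

47.5 %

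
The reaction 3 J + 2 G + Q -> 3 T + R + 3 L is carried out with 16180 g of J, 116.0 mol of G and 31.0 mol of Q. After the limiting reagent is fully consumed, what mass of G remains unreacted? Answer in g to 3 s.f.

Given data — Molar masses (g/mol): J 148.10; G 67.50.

3650 g

n(J) = 16180 / 148.10 = 109.3 mol
n(G) = 116.0 mol
n(Q) = 31.00 mol
n/ν for J = 109.3/3 = 36.43
n/ν for G = 116.0/2 = 58.00
n/ν for Q = 31.00/1 = 31.00
Smallest n/ν is Q → limiting reagent.
G consumed = (2/1) × 31.00 = 62.00 mol
G remaining = 116.0 − 62.00 = 54.00 mol
mass = 54.00 × 67.50 = 3645 g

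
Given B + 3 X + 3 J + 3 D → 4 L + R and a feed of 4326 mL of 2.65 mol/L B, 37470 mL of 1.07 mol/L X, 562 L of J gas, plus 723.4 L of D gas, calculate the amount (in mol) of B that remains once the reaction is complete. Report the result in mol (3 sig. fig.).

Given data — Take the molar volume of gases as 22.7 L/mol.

3.21 mol

n(B) = 2.65 × 4326/1000 = 11.46 mol
n(X) = 1.07 × 37470/1000 = 40.09 mol
n(J) = 562.0 / 22.7 = 24.76 mol
n(D) = 723.4 / 22.7 = 31.87 mol
n/ν for B = 11.46/1 = 11.46
n/ν for X = 40.09/3 = 13.36
n/ν for J = 24.76/3 = 8.253
n/ν for D = 31.87/3 = 10.62
Smallest n/ν is J → limiting reagent.
B consumed = (1/3) × 24.76 = 8.253 mol
B remaining = 11.46 − 8.253 = 3.207 mol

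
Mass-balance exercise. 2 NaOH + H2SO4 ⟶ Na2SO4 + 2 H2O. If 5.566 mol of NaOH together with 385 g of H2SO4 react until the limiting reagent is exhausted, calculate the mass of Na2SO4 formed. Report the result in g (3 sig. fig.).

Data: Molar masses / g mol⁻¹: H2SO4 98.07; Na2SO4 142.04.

395 g

n(NaOH) = 5.566 mol
n(H2SO4) = 385.0 / 98.07 = 3.926 mol
n/ν for NaOH = 5.566/2 = 2.783
n/ν for H2SO4 = 3.926/1 = 3.926
Smallest n/ν is NaOH → limiting reagent.
n(Na2SO4) = (1/2) × 5.566 = 2.783 mol
mass = 2.783 × 142.04 = 395.3 g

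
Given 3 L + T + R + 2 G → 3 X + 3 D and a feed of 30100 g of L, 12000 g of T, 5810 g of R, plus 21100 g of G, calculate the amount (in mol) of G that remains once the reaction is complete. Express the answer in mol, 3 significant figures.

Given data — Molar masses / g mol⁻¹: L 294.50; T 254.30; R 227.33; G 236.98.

n(L) = 30100 / 294.50 = 102.2 mol
n(T) = 12000 / 254.30 = 47.19 mol
n(R) = 5810 / 227.33 = 25.56 mol
n(G) = 21100 / 236.98 = 89.04 mol
n/ν → L: 34.07, T: 47.19, R: 25.56, G: 44.52; R is limiting.
G consumed = (2/1) × 25.56 = 51.12 mol
G remaining = 89.04 − 51.12 = 37.92 mol

37.9 mol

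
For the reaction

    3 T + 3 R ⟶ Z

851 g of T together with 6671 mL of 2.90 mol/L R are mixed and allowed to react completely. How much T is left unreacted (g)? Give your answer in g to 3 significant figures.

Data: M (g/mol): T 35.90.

156 g

n(T) = 851.0 / 35.90 = 23.70 mol
n(R) = 2.90 × 6671/1000 = 19.35 mol
n/ν → T: 7.900, R: 6.450; R is limiting.
T consumed = (3/3) × 19.35 = 19.35 mol
T remaining = 23.70 − 19.35 = 4.350 mol
mass = 4.350 × 35.90 = 156.2 g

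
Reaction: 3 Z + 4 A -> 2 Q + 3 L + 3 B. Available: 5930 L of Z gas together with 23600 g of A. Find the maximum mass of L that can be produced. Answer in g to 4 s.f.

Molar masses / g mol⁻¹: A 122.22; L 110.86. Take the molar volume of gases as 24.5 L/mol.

n(Z) = 5930 / 24.5 = 242.0 mol
n(A) = 23600 / 122.22 = 193.1 mol
n/ν → Z: 80.67, A: 48.28; A is limiting.
n(L) = (3/4) × 193.1 = 144.8 mol
mass = 144.8 × 110.86 = 16050 g

16050 g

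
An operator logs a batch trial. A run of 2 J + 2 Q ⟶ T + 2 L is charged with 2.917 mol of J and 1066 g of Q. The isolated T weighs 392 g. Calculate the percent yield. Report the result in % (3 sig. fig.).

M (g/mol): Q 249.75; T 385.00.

69.8 %

n(J) = 2.917 mol
n(Q) = 1066 / 249.75 = 4.268 mol
n/ν for J = 2.917/2 = 1.459
n/ν for Q = 4.268/2 = 2.134
Smallest n/ν is J → limiting reagent.
theoretical n(T) = (1/2) × 2.917 = 1.459 mol → 561.7 g
% yield = 392 / 561.7 × 100 = 69.79 %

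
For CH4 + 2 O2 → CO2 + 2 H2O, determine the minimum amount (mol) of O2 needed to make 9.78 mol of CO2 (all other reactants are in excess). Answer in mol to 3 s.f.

n(CO2) = 9.780 mol
n(O2) = (2/1) × 9.780 = 19.56 mol

19.6 mol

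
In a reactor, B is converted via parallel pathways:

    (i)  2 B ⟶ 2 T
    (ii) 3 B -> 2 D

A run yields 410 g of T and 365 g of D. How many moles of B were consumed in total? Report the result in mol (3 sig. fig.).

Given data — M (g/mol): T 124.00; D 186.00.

n(T) = 410 / 124.00 = 3.306 mol
n(D) = 365 / 186.00 = 1.962 mol
n(B) via (i) = (2/2)×3.306 = 3.306 mol
n(B) via (ii) = (3/2)×1.962 = 2.943 mol
total n(B) = 3.306 + 2.943 = 6.249 mol

6.25 mol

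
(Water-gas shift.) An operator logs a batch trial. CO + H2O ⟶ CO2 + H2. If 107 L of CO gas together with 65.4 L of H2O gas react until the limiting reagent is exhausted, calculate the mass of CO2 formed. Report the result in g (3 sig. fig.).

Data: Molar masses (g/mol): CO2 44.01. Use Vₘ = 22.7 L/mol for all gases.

n(CO) = 107.0 / 22.7 = 4.714 mol
n(H2O) = 65.40 / 22.7 = 2.881 mol
n/ν for CO = 4.714/1 = 4.714
n/ν for H2O = 2.881/1 = 2.881
Smallest n/ν is H2O → limiting reagent.
n(CO2) = (1/1) × 2.881 = 2.881 mol
mass = 2.881 × 44.01 = 126.8 g

127 g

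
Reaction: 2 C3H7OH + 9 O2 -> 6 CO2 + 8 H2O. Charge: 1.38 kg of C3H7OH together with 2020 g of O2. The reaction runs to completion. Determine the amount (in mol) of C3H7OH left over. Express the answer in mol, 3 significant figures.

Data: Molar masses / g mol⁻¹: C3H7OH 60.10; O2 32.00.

8.93 mol

n(C3H7OH) = 1.380×1000 / 60.10 = 22.96 mol
n(O2) = 2020 / 32.00 = 63.13 mol
n/ν for C3H7OH = 22.96/2 = 11.48
n/ν for O2 = 63.13/9 = 7.014
Smallest n/ν is O2 → limiting reagent.
C3H7OH consumed = (2/9) × 63.13 = 14.03 mol
C3H7OH remaining = 22.96 − 14.03 = 8.930 mol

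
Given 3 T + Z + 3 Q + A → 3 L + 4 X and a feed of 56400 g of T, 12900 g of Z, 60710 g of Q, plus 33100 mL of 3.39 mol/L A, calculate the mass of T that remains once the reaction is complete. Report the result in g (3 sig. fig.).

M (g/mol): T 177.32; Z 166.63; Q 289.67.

19200 g

n(T) = 56400 / 177.32 = 318.1 mol
n(Z) = 12900 / 166.63 = 77.42 mol
n(Q) = 60710 / 289.67 = 209.6 mol
n(A) = 3.39 × 33100/1000 = 112.2 mol
n/ν for T = 318.1/3 = 106.0
n/ν for Z = 77.42/1 = 77.42
n/ν for Q = 209.6/3 = 69.87
n/ν for A = 112.2/1 = 112.2
Smallest n/ν is Q → limiting reagent.
T consumed = (3/3) × 209.6 = 209.6 mol
T remaining = 318.1 − 209.6 = 108.5 mol
mass = 108.5 × 177.32 = 19240 g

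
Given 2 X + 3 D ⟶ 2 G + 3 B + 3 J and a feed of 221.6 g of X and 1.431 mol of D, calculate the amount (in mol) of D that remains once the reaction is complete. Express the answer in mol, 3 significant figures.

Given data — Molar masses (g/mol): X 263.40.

0.169 mol

n(X) = 221.6 / 263.40 = 0.8413 mol
n(D) = 1.431 mol
n/ν → X: 0.4207, D: 0.4770; X is limiting.
D consumed = (3/2) × 0.8413 = 1.262 mol
D remaining = 1.431 − 1.262 = 0.1690 mol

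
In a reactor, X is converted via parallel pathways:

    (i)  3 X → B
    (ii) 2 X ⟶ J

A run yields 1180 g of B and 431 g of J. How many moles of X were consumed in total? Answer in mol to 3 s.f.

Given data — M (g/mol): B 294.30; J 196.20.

16.4 mol

n(B) = 1180 / 294.30 = 4.010 mol
n(J) = 431 / 196.20 = 2.197 mol
n(X) via (i) = (3/1)×4.010 = 12.03 mol
n(X) via (ii) = (2/1)×2.197 = 4.394 mol
total n(X) = 12.03 + 4.394 = 16.42 mol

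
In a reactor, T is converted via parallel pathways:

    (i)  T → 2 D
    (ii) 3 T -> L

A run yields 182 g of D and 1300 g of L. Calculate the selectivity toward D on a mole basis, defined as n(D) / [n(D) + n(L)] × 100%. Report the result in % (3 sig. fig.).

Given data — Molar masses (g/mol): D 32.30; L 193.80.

45.7 %

n(D) = 182 / 32.30 = 5.635 mol
n(L) = 1300 / 193.80 = 6.708 mol
selectivity = 5.635/(5.635+6.708) × 100 = 45.65 %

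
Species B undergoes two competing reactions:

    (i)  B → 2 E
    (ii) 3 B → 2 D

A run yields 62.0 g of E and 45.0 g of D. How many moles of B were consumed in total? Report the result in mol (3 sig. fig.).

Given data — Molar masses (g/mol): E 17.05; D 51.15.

n(E) = 62.0 / 17.05 = 3.636 mol
n(D) = 45.0 / 51.15 = 0.8798 mol
n(B) via (i) = (1/2)×3.636 = 1.818 mol
n(B) via (ii) = (3/2)×0.8798 = 1.320 mol
total n(B) = 1.818 + 1.320 = 3.138 mol

3.14 mol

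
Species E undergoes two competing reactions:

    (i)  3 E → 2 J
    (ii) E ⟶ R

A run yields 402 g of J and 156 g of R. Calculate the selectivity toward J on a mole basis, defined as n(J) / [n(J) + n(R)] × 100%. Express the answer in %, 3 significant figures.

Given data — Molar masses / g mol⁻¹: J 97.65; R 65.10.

n(J) = 402 / 97.65 = 4.117 mol
n(R) = 156 / 65.10 = 2.396 mol
selectivity = 4.117/(4.117+2.396) × 100 = 63.21 %

63.2 %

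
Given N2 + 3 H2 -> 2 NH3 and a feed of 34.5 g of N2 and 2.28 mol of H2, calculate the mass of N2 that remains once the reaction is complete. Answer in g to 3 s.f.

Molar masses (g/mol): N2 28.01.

n(N2) = 34.50 / 28.01 = 1.232 mol
n(H2) = 2.280 mol
n/ν for N2 = 1.232/1 = 1.232
n/ν for H2 = 2.280/3 = 0.7600
Smallest n/ν is H2 → limiting reagent.
N2 consumed = (1/3) × 2.280 = 0.7600 mol
N2 remaining = 1.232 − 0.7600 = 0.4720 mol
mass = 0.4720 × 28.01 = 13.22 g

13.2 g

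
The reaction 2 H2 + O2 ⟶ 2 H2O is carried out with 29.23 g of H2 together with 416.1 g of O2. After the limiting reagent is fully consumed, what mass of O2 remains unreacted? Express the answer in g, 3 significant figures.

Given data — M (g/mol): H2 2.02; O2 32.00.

n(H2) = 29.23 / 2.02 = 14.47 mol
n(O2) = 416.1 / 32.00 = 13.00 mol
n/ν for H2 = 14.47/2 = 7.235
n/ν for O2 = 13.00/1 = 13.00
Smallest n/ν is H2 → limiting reagent.
O2 consumed = (1/2) × 14.47 = 7.235 mol
O2 remaining = 13.00 − 7.235 = 5.765 mol
mass = 5.765 × 32.00 = 184.5 g

185 g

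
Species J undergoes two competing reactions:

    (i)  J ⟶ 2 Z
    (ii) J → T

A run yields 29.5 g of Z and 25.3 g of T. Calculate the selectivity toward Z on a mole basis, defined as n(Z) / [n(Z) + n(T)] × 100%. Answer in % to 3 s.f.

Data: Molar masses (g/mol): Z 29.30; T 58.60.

n(Z) = 29.5 / 29.30 = 1.007 mol
n(T) = 25.3 / 58.60 = 0.4317 mol
selectivity = 1.007/(1.007+0.4317) × 100 = 69.99 %

70.0 %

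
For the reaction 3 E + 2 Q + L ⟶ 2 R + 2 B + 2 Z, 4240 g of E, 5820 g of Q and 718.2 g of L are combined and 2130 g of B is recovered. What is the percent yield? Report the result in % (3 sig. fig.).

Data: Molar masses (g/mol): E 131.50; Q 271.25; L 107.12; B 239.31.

66.4 %

n(E) = 4240 / 131.50 = 32.24 mol
n(Q) = 5820 / 271.25 = 21.46 mol
n(L) = 718.2 / 107.12 = 6.705 mol
n/ν → E: 10.75, Q: 10.73, L: 6.705; L is limiting.
theoretical n(B) = (2/1) × 6.705 = 13.41 mol → 3209 g
% yield = 2130 / 3209 × 100 = 66.38 %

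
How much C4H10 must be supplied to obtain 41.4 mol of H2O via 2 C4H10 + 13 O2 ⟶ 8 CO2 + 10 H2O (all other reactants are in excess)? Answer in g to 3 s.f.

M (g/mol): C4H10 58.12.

481 g

n(H2O) = 41.40 mol
n(C4H10) = (2/10) × 41.40 = 8.280 mol
mass = 8.280 × 58.12 = 481.2 g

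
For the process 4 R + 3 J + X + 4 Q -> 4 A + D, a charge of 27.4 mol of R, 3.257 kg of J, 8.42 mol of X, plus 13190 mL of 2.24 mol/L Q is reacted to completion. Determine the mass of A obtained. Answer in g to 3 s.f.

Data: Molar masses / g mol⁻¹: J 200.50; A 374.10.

8100 g

n(R) = 27.40 mol
n(J) = 3.257×1000 / 200.50 = 16.24 mol
n(X) = 8.420 mol
n(Q) = 2.24 × 13190/1000 = 29.55 mol
n/ν for R = 27.40/4 = 6.850
n/ν for J = 16.24/3 = 5.413
n/ν for X = 8.420/1 = 8.420
n/ν for Q = 29.55/4 = 7.388
Smallest n/ν is J → limiting reagent.
n(A) = (4/3) × 16.24 = 21.65 mol
mass = 21.65 × 374.10 = 8099 g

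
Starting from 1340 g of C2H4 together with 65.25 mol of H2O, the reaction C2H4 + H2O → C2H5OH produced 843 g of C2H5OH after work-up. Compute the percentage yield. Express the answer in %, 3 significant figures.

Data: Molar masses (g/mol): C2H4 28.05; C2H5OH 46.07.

n(C2H4) = 1340 / 28.05 = 47.77 mol
n(H2O) = 65.25 mol
n/ν for C2H4 = 47.77/1 = 47.77
n/ν for H2O = 65.25/1 = 65.25
Smallest n/ν is C2H4 → limiting reagent.
theoretical n(C2H5OH) = (1/1) × 47.77 = 47.77 mol → 2201 g
% yield = 843 / 2201 × 100 = 38.30 %

38.3 %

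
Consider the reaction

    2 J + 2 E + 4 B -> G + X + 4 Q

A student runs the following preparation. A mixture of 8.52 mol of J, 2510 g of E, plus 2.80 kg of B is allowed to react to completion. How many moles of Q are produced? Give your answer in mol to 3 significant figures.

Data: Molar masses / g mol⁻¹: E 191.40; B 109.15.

17.0 mol

n(J) = 8.520 mol
n(E) = 2510 / 191.40 = 13.11 mol
n(B) = 2.800×1000 / 109.15 = 25.65 mol
n/ν for J = 8.520/2 = 4.260
n/ν for E = 13.11/2 = 6.555
n/ν for B = 25.65/4 = 6.413
Smallest n/ν is J → limiting reagent.
n(Q) = (4/2) × 8.520 = 17.04 mol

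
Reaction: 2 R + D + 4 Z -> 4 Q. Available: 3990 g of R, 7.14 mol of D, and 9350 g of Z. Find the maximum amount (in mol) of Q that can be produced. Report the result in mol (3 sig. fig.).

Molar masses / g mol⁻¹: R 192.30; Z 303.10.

n(R) = 3990 / 192.30 = 20.75 mol
n(D) = 7.140 mol
n(Z) = 9350 / 303.10 = 30.85 mol
n/ν → R: 10.38, D: 7.140, Z: 7.713; D is limiting.
n(Q) = (4/1) × 7.140 = 28.56 mol

28.6 mol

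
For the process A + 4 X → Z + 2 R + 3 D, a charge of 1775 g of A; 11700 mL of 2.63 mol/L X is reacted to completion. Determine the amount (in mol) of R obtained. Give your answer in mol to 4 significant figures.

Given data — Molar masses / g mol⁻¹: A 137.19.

15.39 mol

n(A) = 1775 / 137.19 = 12.94 mol
n(X) = 2.63 × 11700/1000 = 30.77 mol
n/ν for A = 12.94/1 = 12.94
n/ν for X = 30.77/4 = 7.693
Smallest n/ν is X → limiting reagent.
n(R) = (2/4) × 30.77 = 15.39 mol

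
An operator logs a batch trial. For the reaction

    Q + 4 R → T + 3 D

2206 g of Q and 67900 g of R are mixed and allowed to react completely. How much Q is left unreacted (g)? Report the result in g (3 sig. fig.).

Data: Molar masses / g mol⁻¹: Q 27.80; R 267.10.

439 g

n(Q) = 2206 / 27.80 = 79.35 mol
n(R) = 67900 / 267.10 = 254.2 mol
n/ν for Q = 79.35/1 = 79.35
n/ν for R = 254.2/4 = 63.55
Smallest n/ν is R → limiting reagent.
Q consumed = (1/4) × 254.2 = 63.55 mol
Q remaining = 79.35 − 63.55 = 15.80 mol
mass = 15.80 × 27.80 = 439.2 g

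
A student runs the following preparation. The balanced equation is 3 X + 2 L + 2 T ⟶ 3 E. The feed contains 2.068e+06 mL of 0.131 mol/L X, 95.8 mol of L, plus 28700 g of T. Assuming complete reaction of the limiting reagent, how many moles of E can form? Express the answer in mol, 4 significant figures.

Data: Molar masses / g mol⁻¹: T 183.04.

n(X) = 0.131 × 2.068e+06/1000 = 270.9 mol
n(L) = 95.80 mol
n(T) = 28700 / 183.04 = 156.8 mol
n/ν for X = 270.9/3 = 90.30
n/ν for L = 95.80/2 = 47.90
n/ν for T = 156.8/2 = 78.40
Smallest n/ν is L → limiting reagent.
n(E) = (3/2) × 95.80 = 143.7 mol

143.7 mol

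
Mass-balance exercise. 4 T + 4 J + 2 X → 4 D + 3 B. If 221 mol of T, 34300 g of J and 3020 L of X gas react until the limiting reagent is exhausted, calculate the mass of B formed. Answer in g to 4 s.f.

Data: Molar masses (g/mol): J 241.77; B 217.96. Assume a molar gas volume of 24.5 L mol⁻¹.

23190 g

n(T) = 221.0 mol
n(J) = 34300 / 241.77 = 141.9 mol
n(X) = 3020 / 24.5 = 123.3 mol
n/ν for T = 221.0/4 = 55.25
n/ν for J = 141.9/4 = 35.48
n/ν for X = 123.3/2 = 61.65
Smallest n/ν is J → limiting reagent.
n(B) = (3/4) × 141.9 = 106.4 mol
mass = 106.4 × 217.96 = 23190 g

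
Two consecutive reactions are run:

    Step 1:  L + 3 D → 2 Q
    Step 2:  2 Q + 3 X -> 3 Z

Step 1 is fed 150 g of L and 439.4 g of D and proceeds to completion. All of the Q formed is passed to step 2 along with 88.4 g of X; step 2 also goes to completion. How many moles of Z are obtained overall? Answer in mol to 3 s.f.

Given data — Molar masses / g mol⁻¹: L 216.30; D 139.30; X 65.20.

Step 1:
n(L) = 150.0 / 216.30 = 0.6935 mol
n(D) = 439.4 / 139.30 = 3.154 mol
n/ν for L = 0.6935/1 = 0.6935
n/ν for D = 3.154/3 = 1.051
Smallest n/ν is L → limiting reagent.
n(Q) produced = (2/1) × 0.6935 = 1.387 mol
Step 2:
n(Q) available = 1.387 mol
n(X) = 88.40 / 65.20 = 1.356 mol
n/ν for Q = 1.387/2 = 0.6935
n/ν for X = 1.356/3 = 0.4520
Smallest n/ν is X → limiting reagent.
n(Z) = (3/3) × 1.356 = 1.356 mol

1.36 mol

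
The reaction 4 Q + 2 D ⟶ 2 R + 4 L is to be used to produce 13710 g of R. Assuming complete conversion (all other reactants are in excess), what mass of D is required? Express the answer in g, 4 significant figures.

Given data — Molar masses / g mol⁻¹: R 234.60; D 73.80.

4313 g

n(R) = 13710 / 234.60 = 58.44 mol
n(D) = (2/2) × 58.44 = 58.44 mol
mass = 58.44 × 73.80 = 4313 g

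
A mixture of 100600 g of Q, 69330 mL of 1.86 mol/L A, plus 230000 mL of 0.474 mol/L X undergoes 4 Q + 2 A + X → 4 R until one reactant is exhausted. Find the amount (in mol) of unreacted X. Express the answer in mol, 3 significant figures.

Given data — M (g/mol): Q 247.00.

44.5 mol

n(Q) = 100600 / 247.00 = 407.3 mol
n(A) = 1.86 × 69330/1000 = 129.0 mol
n(X) = 0.474 × 230000/1000 = 109.0 mol
n/ν → Q: 101.8, A: 64.50, X: 109.0; A is limiting.
X consumed = (1/2) × 129.0 = 64.50 mol
X remaining = 109.0 − 64.50 = 44.50 mol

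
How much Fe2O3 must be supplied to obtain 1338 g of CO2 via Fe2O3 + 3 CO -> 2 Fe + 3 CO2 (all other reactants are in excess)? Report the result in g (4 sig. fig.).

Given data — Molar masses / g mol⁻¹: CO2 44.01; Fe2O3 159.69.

1618 g

n(CO2) = 1338 / 44.01 = 30.40 mol
n(Fe2O3) = (1/3) × 30.40 = 10.13 mol
mass = 10.13 × 159.69 = 1618 g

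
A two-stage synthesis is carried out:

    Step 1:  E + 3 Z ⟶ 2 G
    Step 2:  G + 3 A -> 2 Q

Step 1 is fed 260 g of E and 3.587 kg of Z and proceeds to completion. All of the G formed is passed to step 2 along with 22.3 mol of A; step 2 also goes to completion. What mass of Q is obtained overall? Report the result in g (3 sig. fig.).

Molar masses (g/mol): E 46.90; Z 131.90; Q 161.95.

Step 1:
n(E) = 260.0 / 46.90 = 5.544 mol
n(Z) = 3.587×1000 / 131.90 = 27.19 mol
n/ν for E = 5.544/1 = 5.544
n/ν for Z = 27.19/3 = 9.063
Smallest n/ν is E → limiting reagent.
n(G) produced = (2/1) × 5.544 = 11.09 mol
Step 2:
n(G) available = 11.09 mol
n(A) = 22.30 mol
n/ν for G = 11.09/1 = 11.09
n/ν for A = 22.30/3 = 7.433
Smallest n/ν is A → limiting reagent.
n(Q) = (2/3) × 22.30 = 14.87 mol
mass = 14.87 × 161.95 = 2408 g

2410 g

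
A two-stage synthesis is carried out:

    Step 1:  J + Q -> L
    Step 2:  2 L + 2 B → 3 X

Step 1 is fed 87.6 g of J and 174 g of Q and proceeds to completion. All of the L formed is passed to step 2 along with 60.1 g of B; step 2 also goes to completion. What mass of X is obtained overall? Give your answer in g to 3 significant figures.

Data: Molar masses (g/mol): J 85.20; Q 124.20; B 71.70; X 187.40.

Step 1:
n(J) = 87.60 / 85.20 = 1.028 mol
n(Q) = 174.0 / 124.20 = 1.401 mol
n/ν for J = 1.028/1 = 1.028
n/ν for Q = 1.401/1 = 1.401
Smallest n/ν is J → limiting reagent.
n(L) produced = (1/1) × 1.028 = 1.028 mol
Step 2:
n(L) available = 1.028 mol
n(B) = 60.10 / 71.70 = 0.8382 mol
n/ν for L = 1.028/2 = 0.5140
n/ν for B = 0.8382/2 = 0.4191
Smallest n/ν is B → limiting reagent.
n(X) = (3/2) × 0.8382 = 1.257 mol
mass = 1.257 × 187.40 = 235.6 g

236 g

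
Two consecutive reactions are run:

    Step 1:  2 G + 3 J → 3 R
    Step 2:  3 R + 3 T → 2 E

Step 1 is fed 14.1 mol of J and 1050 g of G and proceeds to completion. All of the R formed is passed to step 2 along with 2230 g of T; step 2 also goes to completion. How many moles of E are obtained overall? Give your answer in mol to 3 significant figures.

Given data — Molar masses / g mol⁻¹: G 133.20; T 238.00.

Step 1:
n(J) = 14.10 mol
n(G) = 1050 / 133.20 = 7.883 mol
n/ν for J = 14.10/3 = 4.700
n/ν for G = 7.883/2 = 3.942
Smallest n/ν is G → limiting reagent.
n(R) produced = (3/2) × 7.883 = 11.82 mol
Step 2:
n(R) available = 11.82 mol
n(T) = 2230 / 238.00 = 9.370 mol
n/ν for R = 11.82/3 = 3.940
n/ν for T = 9.370/3 = 3.123
Smallest n/ν is T → limiting reagent.
n(E) = (2/3) × 9.370 = 6.247 mol

6.25 mol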